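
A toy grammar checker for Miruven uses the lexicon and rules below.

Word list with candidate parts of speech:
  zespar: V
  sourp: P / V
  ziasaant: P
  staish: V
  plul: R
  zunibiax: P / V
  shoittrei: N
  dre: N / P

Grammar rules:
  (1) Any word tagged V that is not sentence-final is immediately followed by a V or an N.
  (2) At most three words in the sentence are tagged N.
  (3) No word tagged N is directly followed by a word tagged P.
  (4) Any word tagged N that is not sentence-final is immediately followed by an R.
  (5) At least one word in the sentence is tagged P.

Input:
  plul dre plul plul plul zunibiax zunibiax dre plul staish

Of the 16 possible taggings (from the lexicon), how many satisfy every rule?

Candidates per position — 1:plul {R}; 2:dre {N,P}; 3:plul {R}; 4:plul {R}; 5:plul {R}; 6:zunibiax {P,V}; 7:zunibiax {P,V}; 8:dre {N,P}; 9:plul {R}; 10:staish {V}.
There are 16 candidate sequences in total.
Checking each against the rules leaves 7 sequences.
Count = 7.

7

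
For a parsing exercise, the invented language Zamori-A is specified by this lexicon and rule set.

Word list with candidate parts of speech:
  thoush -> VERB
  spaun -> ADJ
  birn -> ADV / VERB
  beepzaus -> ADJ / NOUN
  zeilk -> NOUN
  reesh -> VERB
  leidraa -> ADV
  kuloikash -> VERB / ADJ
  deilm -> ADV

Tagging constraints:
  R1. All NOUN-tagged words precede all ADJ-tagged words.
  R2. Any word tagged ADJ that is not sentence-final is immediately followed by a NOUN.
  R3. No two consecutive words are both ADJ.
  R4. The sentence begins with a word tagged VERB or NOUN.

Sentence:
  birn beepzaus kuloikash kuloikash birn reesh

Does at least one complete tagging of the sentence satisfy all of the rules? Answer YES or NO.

Candidates per position — 1:birn {ADV,VERB}; 2:beepzaus {ADJ,NOUN}; 3:kuloikash {VERB,ADJ}; 4:kuloikash {VERB,ADJ}; 5:birn {ADV,VERB}; 6:reesh {VERB}.
One satisfying assignment: VERB NOUN VERB VERB VERB VERB.
Check: rule 1 ok; rule 2 ok; rule 3 ok; rule 4 ok.

YES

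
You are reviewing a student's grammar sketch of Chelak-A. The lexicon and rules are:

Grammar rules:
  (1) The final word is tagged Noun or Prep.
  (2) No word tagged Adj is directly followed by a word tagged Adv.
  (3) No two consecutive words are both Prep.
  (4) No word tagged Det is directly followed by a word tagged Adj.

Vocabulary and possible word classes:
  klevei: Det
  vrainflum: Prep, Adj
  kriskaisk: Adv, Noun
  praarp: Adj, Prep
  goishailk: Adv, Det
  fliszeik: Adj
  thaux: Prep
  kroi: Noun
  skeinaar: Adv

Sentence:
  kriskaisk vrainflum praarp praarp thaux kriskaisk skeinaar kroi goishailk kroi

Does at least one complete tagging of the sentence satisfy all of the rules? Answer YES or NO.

Candidates per position — 1:kriskaisk {Adv,Noun}; 2:vrainflum {Prep,Adj}; 3:praarp {Adj,Prep}; 4:praarp {Adj,Prep}; 5:thaux {Prep}; 6:kriskaisk {Adv,Noun}; 7:skeinaar {Adv}; 8:kroi {Noun}; 9:goishailk {Adv,Det}; 10:kroi {Noun}.
One satisfying assignment: Noun Adj Adj Adj Prep Adv Adv Noun Adv Noun.
Verifying each rule — rule 1 ok; rule 2 ok; rule 3 ok; rule 4 ok.

YES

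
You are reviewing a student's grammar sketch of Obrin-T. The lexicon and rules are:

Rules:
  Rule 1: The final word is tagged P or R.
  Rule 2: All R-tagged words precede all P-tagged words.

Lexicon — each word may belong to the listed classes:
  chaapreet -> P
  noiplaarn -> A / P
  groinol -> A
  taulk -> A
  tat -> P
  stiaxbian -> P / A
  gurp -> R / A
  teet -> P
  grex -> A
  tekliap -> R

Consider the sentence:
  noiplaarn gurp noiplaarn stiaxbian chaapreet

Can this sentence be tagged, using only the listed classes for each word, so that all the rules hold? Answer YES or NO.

YES

Candidates per position — 1:noiplaarn {A,P}; 2:gurp {R,A}; 3:noiplaarn {A,P}; 4:stiaxbian {P,A}; 5:chaapreet {P}.
One satisfying assignment: A R P P P.
Verifying each rule — rule 1 ✓; rule 2 ✓.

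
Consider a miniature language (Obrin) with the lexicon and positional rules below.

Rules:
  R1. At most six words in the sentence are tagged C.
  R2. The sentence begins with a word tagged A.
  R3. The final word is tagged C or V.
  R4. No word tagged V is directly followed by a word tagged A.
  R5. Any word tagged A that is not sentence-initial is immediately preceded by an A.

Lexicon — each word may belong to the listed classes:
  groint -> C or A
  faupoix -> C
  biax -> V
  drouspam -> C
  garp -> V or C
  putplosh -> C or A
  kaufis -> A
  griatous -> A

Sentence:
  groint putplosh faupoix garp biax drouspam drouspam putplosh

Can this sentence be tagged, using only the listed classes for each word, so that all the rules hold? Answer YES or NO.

Candidates per position — 1:groint {C,A}; 2:putplosh {C,A}; 3:faupoix {C}; 4:garp {V,C}; 5:biax {V}; 6:drouspam {C}; 7:drouspam {C}; 8:putplosh {C,A}.
One satisfying assignment: A A C C V C C C.
Verifying each rule — rule 1 satisfied; rule 2 satisfied; rule 3 satisfied; rule 4 satisfied; rule 5 satisfied.

YES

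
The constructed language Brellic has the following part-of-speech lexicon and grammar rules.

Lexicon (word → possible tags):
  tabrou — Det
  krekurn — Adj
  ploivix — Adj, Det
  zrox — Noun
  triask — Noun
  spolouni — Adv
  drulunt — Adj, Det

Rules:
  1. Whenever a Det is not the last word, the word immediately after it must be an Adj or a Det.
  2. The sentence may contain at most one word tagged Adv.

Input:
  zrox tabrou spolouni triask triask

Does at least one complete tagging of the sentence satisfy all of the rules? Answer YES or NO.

Candidates per position — 1:zrox {Noun}; 2:tabrou {Det}; 3:spolouni {Adv}; 4:triask {Noun}; 5:triask {Noun}.
Rule 1 cannot be satisfied by any choice of tags from the lexicon.
So there is no consistent tagging.

NO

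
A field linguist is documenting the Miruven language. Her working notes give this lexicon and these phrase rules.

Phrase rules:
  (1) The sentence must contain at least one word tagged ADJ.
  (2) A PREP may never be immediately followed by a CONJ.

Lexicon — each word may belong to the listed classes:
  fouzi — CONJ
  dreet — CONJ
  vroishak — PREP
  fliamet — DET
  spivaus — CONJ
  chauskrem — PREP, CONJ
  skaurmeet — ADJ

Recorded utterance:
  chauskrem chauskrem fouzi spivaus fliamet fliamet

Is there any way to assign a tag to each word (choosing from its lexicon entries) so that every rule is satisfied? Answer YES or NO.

NO

Candidates per position — 1:chauskrem {PREP,CONJ}; 2:chauskrem {PREP,CONJ}; 3:fouzi {CONJ}; 4:spivaus {CONJ}; 5:fliamet {DET}; 6:fliamet {DET}.
Rule 1 cannot be satisfied by any choice of tags from the lexicon.
So there is no consistent tagging.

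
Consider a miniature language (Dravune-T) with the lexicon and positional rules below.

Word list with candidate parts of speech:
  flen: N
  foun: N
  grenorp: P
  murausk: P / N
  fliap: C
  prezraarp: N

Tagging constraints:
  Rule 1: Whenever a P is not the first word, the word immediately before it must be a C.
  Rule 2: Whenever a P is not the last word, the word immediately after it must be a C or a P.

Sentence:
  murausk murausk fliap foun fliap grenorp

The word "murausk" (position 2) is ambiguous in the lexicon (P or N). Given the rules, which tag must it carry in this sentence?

N

Candidates per position — 1:murausk {P,N}; 2:murausk {P,N}; 3:fliap {C}; 4:foun {N}; 5:fliap {C}; 6:grenorp {P}.
Word 2 cannot be P — rule 1 would then fail for every completion. It is N.
Word 1 cannot be P — rule 2 would then fail for every completion. It is N.
So the tagging must be: N N C N C P.
Check: rule 1 ok; rule 2 ok.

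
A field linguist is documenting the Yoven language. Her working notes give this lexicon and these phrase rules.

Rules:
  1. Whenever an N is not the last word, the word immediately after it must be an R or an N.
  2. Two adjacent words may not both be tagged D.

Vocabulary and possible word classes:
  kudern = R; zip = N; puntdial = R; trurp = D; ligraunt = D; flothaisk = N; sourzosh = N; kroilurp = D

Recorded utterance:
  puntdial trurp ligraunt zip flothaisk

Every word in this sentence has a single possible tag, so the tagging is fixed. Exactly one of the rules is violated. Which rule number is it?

2

Fixed tagging: R D D N N.
Applying the rules: R1 holds, R2 violated.
Only rule 2 fails.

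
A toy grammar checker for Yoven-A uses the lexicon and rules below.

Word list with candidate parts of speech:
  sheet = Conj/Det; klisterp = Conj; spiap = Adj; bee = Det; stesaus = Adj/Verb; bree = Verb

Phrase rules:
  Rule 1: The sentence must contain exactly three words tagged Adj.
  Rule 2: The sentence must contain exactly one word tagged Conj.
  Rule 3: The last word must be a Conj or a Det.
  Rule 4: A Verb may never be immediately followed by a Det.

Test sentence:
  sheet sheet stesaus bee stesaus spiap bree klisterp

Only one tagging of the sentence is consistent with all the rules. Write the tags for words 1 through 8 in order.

Candidates per position — 1:sheet {Conj,Det}; 2:sheet {Conj,Det}; 3:stesaus {Adj,Verb}; 4:bee {Det}; 5:stesaus {Adj,Verb}; 6:spiap {Adj}; 7:bree {Verb}; 8:klisterp {Conj}.
If word 1 were Conj, no tagging could satisfy rule 2; so word 1 is Det.
If word 2 were Conj, no tagging could satisfy rule 2; so word 2 is Det.
If word 3 were Verb, no tagging could satisfy rule 1; so word 3 is Adj.
If word 5 were Verb, no tagging could satisfy rule 1; so word 5 is Adj.
That leaves exactly one tagging: Det Det Adj Det Adj Adj Verb Conj.
Checking: rule 1 satisfied; rule 2 satisfied; rule 3 satisfied; rule 4 satisfied.

Det Det Adj Det Adj Adj Verb Conj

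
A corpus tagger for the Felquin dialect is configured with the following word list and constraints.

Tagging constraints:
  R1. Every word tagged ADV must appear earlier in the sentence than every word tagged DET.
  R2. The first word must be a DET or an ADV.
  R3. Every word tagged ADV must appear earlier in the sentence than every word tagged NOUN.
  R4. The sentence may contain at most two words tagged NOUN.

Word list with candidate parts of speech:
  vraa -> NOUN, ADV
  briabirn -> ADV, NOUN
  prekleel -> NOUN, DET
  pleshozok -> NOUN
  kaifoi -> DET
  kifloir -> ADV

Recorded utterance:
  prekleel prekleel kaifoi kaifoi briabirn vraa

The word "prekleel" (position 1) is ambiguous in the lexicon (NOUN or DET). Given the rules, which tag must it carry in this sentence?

Candidates per position — 1:prekleel {NOUN,DET}; 2:prekleel {NOUN,DET}; 3:kaifoi {DET}; 4:kaifoi {DET}; 5:briabirn {ADV,NOUN}; 6:vraa {NOUN,ADV}.
Word 1 cannot be NOUN — rule 2 would then fail for every completion. It is DET.
Word 5 cannot be ADV — rule 1 would then fail for every completion. It is NOUN.
Word 6 cannot be ADV — rule 1 would then fail for every completion. It is NOUN.
Word 2 cannot be NOUN — rule 4 would then fail for every completion. It is DET.
So the tagging must be: DET DET DET DET NOUN NOUN.
Checking: rule 1 holds; rule 2 holds; rule 3 holds; rule 4 holds.

DET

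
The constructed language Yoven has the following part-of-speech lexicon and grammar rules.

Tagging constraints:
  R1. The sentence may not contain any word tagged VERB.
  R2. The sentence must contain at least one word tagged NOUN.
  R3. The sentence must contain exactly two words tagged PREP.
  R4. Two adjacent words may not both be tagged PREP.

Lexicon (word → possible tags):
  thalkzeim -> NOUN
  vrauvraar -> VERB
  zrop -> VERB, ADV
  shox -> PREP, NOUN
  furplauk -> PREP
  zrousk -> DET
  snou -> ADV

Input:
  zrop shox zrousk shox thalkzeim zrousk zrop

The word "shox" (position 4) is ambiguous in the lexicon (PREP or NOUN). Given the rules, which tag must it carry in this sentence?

PREP

Candidates per position — 1:zrop {VERB,ADV}; 2:shox {PREP,NOUN}; 3:zrousk {DET}; 4:shox {PREP,NOUN}; 5:thalkzeim {NOUN}; 6:zrousk {DET}; 7:zrop {VERB,ADV}.
Position 1: tagging it VERB would leave rule 1 unsatisfiable, so it must be ADV.
Position 2: tagging it NOUN would leave rule 3 unsatisfiable, so it must be PREP.
Position 4: tagging it NOUN would leave rule 3 unsatisfiable, so it must be PREP.
Position 7: tagging it VERB would leave rule 1 unsatisfiable, so it must be ADV.
That leaves exactly one tagging: ADV PREP DET PREP NOUN DET ADV.
Rule-by-rule: rule 1 satisfied; rule 2 satisfied; rule 3 satisfied; rule 4 satisfied.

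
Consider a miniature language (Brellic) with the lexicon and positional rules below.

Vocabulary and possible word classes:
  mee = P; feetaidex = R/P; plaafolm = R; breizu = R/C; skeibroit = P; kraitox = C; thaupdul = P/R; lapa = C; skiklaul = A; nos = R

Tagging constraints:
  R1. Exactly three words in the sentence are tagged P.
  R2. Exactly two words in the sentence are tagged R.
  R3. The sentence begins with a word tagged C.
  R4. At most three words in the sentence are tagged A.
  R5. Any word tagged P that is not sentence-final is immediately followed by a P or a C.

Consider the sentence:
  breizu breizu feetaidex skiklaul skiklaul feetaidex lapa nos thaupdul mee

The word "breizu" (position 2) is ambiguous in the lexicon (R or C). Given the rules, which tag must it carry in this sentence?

C

Candidates per position — 1:breizu {R,C}; 2:breizu {R,C}; 3:feetaidex {R,P}; 4:skiklaul {A}; 5:skiklaul {A}; 6:feetaidex {R,P}; 7:lapa {C}; 8:nos {R}; 9:thaupdul {P,R}; 10:mee {P}.
At position 1, choosing R makes rule 3 impossible to satisfy; hence C.
At position 3, choosing P makes rule 5 impossible to satisfy; hence R.
At position 6, choosing R makes rule 1 impossible to satisfy; hence P.
At position 9, choosing R makes rule 1 impossible to satisfy; hence P.
At position 2, choosing R makes rule 2 impossible to satisfy; hence C.
That leaves exactly one tagging: C C R A A P C R P P.
Rule-by-rule: rule 1 ok; rule 2 ok; rule 3 ok; rule 4 ok; rule 5 ok.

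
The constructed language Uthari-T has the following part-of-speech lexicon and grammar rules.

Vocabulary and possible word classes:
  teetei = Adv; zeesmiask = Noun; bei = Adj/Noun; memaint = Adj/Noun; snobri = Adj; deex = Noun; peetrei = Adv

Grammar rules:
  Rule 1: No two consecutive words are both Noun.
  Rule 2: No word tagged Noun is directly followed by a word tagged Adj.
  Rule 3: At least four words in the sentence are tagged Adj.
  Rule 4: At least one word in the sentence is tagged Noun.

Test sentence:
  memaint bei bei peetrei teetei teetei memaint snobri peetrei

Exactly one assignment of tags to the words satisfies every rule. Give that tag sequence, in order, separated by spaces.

Candidates per position — 1:memaint {Adj,Noun}; 2:bei {Adj,Noun}; 3:bei {Adj,Noun}; 4:peetrei {Adv}; 5:teetei {Adv}; 6:teetei {Adv}; 7:memaint {Adj,Noun}; 8:snobri {Adj}; 9:peetrei {Adv}.
At position 7, choosing Noun makes rule 2 impossible to satisfy; hence Adj.
The remaining ambiguous positions (1, 2, 3) are resolved jointly — only one combination satisfies every rule.
So the tagging must be: Adj Adj Noun Adv Adv Adv Adj Adj Adv.
Checking: rule 1 ok; rule 2 ok; rule 3 ok; rule 4 ok.

Adj Adj Noun Adv Adv Adv Adj Adj Adv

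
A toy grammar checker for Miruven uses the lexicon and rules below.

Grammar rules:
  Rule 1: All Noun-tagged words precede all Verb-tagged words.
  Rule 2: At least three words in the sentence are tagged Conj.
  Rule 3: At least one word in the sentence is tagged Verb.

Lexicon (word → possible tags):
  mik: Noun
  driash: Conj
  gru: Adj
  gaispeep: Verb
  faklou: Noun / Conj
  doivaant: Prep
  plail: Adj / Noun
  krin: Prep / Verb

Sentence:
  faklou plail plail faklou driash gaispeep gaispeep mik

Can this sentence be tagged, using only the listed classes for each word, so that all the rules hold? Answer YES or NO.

NO

Candidates per position — 1:faklou {Noun,Conj}; 2:plail {Adj,Noun}; 3:plail {Adj,Noun}; 4:faklou {Noun,Conj}; 5:driash {Conj}; 6:gaispeep {Verb}; 7:gaispeep {Verb}; 8:mik {Noun}.
Rule 1 cannot be satisfied by any choice of tags from the lexicon.
So there is no consistent tagging.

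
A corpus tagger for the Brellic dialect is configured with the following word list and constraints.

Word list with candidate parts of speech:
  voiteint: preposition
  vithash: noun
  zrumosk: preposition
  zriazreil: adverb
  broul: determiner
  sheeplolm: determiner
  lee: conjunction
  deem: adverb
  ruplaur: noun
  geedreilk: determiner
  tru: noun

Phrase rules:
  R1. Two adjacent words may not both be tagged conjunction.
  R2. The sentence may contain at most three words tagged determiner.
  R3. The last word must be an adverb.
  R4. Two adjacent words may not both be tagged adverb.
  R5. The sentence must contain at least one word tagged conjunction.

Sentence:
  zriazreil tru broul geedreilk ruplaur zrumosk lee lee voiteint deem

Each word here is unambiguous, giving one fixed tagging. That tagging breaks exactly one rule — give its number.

1

Fixed tagging: adverb noun determiner determiner noun preposition conjunction conjunction preposition adverb.
Checking each rule: R1 fail, R2 pass, R3 pass, R4 pass, R5 pass.
Only rule 1 fails.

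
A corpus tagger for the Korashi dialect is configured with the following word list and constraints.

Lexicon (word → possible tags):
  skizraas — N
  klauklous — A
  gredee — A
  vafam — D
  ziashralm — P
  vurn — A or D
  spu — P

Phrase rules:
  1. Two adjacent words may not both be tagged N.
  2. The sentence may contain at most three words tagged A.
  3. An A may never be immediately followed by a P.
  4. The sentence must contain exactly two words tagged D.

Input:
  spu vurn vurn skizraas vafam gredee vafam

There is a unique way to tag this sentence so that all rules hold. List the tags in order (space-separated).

Candidates per position — 1:spu {P}; 2:vurn {A,D}; 3:vurn {A,D}; 4:skizraas {N}; 5:vafam {D}; 6:gredee {A}; 7:vafam {D}.
At position 2, choosing D makes rule 4 impossible to satisfy; hence A.
At position 3, choosing D makes rule 4 impossible to satisfy; hence A.
So the tagging must be: P A A N D A D.
Checking: rule 1 ✓; rule 2 ✓; rule 3 ✓; rule 4 ✓.

P A A N D A D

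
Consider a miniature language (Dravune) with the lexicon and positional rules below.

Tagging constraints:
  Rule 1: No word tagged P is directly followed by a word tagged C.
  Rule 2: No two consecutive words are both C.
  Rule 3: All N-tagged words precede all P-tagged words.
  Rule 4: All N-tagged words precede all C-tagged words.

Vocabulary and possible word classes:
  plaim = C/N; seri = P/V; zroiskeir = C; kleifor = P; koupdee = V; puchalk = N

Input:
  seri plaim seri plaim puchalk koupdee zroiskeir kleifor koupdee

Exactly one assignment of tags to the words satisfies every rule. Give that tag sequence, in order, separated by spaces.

Candidates per position — 1:seri {P,V}; 2:plaim {C,N}; 3:seri {P,V}; 4:plaim {C,N}; 5:puchalk {N}; 6:koupdee {V}; 7:zroiskeir {C}; 8:kleifor {P}; 9:koupdee {V}.
At position 1, choosing P makes rule 3 impossible to satisfy; hence V.
At position 2, choosing C makes rule 4 impossible to satisfy; hence N.
At position 3, choosing P makes rule 3 impossible to satisfy; hence V.
At position 4, choosing C makes rule 4 impossible to satisfy; hence N.
That leaves exactly one tagging: V N V N N V C P V.
Rule-by-rule: rule 1 ✓; rule 2 ✓; rule 3 ✓; rule 4 ✓.

V N V N N V C P V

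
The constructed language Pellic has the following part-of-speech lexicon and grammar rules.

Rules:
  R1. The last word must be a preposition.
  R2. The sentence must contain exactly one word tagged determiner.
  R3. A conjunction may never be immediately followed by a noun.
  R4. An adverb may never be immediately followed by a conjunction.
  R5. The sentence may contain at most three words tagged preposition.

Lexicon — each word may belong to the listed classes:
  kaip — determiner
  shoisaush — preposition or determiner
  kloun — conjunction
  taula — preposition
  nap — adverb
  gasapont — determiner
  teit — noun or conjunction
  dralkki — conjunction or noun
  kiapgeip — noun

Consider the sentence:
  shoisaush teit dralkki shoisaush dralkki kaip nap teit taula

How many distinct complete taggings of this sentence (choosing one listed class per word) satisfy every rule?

6

Candidates per position — 1:shoisaush {preposition,determiner}; 2:teit {noun,conjunction}; 3:dralkki {conjunction,noun}; 4:shoisaush {preposition,determiner}; 5:dralkki {conjunction,noun}; 6:kaip {determiner}; 7:nap {adverb}; 8:teit {noun,conjunction}; 9:taula {preposition}.
There are 64 candidate sequences in total.
Checking each against the rules leaves 6 sequences.
Count = 6.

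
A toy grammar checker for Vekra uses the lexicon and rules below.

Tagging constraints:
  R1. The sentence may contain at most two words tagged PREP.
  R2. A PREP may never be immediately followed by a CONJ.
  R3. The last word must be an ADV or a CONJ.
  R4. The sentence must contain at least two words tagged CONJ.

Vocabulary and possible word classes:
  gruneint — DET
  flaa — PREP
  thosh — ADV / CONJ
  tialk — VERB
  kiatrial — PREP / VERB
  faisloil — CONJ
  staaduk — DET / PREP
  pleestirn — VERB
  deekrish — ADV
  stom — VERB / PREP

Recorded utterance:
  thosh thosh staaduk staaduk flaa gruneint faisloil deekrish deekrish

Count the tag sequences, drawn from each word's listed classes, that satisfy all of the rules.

9

Candidates per position — 1:thosh {ADV,CONJ}; 2:thosh {ADV,CONJ}; 3:staaduk {DET,PREP}; 4:staaduk {DET,PREP}; 5:flaa {PREP}; 6:gruneint {DET}; 7:faisloil {CONJ}; 8:deekrish {ADV}; 9:deekrish {ADV}.
There are 16 candidate sequences in total.
Checking each against the rules leaves 9 sequences.
Count = 9.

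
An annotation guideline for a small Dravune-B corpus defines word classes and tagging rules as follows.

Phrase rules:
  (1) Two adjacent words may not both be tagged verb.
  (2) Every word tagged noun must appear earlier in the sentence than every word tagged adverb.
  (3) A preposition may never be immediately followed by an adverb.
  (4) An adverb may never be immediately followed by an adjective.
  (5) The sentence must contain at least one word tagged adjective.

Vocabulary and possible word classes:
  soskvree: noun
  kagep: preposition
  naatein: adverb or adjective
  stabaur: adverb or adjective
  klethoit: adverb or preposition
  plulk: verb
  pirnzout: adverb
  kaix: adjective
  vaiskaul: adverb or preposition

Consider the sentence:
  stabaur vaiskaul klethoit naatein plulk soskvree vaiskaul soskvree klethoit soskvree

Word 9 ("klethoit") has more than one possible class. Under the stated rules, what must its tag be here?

Candidates per position — 1:stabaur {adverb,adjective}; 2:vaiskaul {adverb,preposition}; 3:klethoit {adverb,preposition}; 4:naatein {adverb,adjective}; 5:plulk {verb}; 6:soskvree {noun}; 7:vaiskaul {adverb,preposition}; 8:soskvree {noun}; 9:klethoit {adverb,preposition}; 10:soskvree {noun}.
At position 1, choosing adverb makes rule 2 impossible to satisfy; hence adjective.
At position 2, choosing adverb makes rule 2 impossible to satisfy; hence preposition.
At position 3, choosing adverb makes rule 2 impossible to satisfy; hence preposition.
At position 4, choosing adverb makes rule 2 impossible to satisfy; hence adjective.
At position 7, choosing adverb makes rule 2 impossible to satisfy; hence preposition.
At position 9, choosing adverb makes rule 2 impossible to satisfy; hence preposition.
So the tagging must be: adjective preposition preposition adjective verb noun preposition noun preposition noun.
Checking: rule 1 ✓; rule 2 ✓; rule 3 ✓; rule 4 ✓; rule 5 ✓.

preposition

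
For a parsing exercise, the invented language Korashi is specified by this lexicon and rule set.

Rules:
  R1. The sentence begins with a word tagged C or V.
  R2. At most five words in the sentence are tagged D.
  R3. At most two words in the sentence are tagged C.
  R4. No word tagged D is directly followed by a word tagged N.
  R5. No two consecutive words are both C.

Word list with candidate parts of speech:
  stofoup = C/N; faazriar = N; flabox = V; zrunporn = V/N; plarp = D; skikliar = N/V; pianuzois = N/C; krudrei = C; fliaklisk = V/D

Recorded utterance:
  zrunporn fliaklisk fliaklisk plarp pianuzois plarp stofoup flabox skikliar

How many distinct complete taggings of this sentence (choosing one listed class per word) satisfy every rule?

8

Candidates per position — 1:zrunporn {V,N}; 2:fliaklisk {V,D}; 3:fliaklisk {V,D}; 4:plarp {D}; 5:pianuzois {N,C}; 6:plarp {D}; 7:stofoup {C,N}; 8:flabox {V}; 9:skikliar {N,V}.
There are 64 candidate sequences in total.
Checking each against the rules leaves 8 sequences.
Count = 8.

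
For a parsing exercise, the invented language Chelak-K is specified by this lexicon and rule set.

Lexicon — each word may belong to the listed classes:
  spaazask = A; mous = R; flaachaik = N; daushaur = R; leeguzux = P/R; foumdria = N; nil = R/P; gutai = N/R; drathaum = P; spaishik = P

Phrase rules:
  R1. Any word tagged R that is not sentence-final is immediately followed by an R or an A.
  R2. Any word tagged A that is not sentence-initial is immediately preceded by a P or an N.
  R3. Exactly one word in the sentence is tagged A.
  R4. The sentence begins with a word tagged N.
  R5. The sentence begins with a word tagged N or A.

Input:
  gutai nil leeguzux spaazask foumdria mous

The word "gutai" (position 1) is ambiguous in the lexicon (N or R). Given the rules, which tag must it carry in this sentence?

N

Candidates per position — 1:gutai {N,R}; 2:nil {R,P}; 3:leeguzux {P,R}; 4:spaazask {A}; 5:foumdria {N}; 6:mous {R}.
If word 1 were R, no tagging could satisfy rule 4; so word 1 is N.
If word 3 were R, no tagging could satisfy rule 2; so word 3 is P.
If word 2 were R, no tagging could satisfy rule 1; so word 2 is P.
The only consistent sequence is: N P P A N R.
Verifying each rule — rule 1 ok; rule 2 ok; rule 3 ok; rule 4 ok; rule 5 ok.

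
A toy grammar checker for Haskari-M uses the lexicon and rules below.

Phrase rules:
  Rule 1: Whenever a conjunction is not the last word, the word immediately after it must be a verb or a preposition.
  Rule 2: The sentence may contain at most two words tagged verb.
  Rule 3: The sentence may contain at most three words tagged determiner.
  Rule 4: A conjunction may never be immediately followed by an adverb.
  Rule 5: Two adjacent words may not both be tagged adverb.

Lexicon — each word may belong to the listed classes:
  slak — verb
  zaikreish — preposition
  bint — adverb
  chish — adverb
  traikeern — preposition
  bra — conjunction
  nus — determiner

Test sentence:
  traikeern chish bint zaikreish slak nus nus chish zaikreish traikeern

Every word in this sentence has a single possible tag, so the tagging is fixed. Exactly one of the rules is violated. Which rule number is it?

Fixed tagging: preposition adverb adverb preposition verb determiner determiner adverb preposition preposition.
Checking each rule: R1 ok, R2 ok, R3 ok, R4 ok, R5 fails.
Only rule 5 fails.

5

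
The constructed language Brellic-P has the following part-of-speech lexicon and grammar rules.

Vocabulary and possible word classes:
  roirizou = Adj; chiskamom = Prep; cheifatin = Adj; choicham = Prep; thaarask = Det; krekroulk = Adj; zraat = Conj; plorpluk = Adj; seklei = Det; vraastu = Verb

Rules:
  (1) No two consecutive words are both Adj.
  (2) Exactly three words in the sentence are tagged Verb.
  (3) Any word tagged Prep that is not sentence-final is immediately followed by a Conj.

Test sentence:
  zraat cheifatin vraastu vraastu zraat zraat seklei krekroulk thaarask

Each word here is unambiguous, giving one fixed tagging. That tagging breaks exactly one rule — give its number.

2

Fixed tagging: Conj Adj Verb Verb Conj Conj Det Adj Det.
Checking each rule: R1 ✓, R2 ✗, R3 ✓.
Only rule 2 fails.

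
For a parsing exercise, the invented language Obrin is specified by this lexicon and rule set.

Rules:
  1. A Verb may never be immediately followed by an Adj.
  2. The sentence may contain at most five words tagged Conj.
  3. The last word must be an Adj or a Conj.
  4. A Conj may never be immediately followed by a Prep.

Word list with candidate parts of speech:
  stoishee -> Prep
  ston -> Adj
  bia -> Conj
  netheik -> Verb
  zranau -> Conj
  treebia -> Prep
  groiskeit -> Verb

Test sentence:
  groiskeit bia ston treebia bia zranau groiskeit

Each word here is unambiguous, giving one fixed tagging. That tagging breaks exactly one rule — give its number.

Fixed tagging: Verb Conj Adj Prep Conj Conj Verb.
Applying the rules: R1 pass, R2 pass, R3 fail, R4 pass.
Only rule 3 fails.

3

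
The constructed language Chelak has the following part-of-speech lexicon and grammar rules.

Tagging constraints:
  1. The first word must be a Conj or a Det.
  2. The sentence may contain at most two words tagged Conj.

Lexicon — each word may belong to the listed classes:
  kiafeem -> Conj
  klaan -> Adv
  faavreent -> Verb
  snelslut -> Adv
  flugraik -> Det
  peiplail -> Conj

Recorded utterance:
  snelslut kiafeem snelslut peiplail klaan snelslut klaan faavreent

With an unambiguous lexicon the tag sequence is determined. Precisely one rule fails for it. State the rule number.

1

Fixed tagging: Adv Conj Adv Conj Adv Adv Adv Verb.
Checking each rule: R1 fail, R2 pass.
Only rule 1 fails.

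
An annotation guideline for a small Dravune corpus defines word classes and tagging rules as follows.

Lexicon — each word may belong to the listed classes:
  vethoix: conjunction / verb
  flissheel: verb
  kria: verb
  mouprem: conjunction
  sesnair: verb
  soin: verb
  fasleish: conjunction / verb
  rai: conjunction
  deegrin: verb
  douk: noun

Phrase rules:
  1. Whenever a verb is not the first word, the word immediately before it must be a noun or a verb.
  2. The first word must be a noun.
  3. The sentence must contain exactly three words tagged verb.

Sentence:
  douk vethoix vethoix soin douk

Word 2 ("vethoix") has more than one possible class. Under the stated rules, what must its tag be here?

verb

Candidates per position — 1:douk {noun}; 2:vethoix {conjunction,verb}; 3:vethoix {conjunction,verb}; 4:soin {verb}; 5:douk {noun}.
Position 2: conjunction is ruled out by rule 1; that leaves verb.
Position 3: conjunction is ruled out by rule 1; that leaves verb.
The unique satisfying tagging is: noun verb verb verb noun.
Rule-by-rule: rule 1 ✓; rule 2 ✓; rule 3 ✓.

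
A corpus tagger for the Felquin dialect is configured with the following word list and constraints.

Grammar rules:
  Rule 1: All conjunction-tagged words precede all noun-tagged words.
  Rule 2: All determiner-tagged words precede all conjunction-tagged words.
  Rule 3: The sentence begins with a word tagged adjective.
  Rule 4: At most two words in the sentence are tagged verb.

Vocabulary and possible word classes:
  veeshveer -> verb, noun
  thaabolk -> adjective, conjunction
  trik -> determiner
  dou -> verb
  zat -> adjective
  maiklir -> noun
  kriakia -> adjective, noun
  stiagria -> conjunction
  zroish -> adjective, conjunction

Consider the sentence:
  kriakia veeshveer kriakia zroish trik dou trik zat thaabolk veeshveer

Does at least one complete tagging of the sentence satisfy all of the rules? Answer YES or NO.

Candidates per position — 1:kriakia {adjective,noun}; 2:veeshveer {verb,noun}; 3:kriakia {adjective,noun}; 4:zroish {adjective,conjunction}; 5:trik {determiner}; 6:dou {verb}; 7:trik {determiner}; 8:zat {adjective}; 9:thaabolk {adjective,conjunction}; 10:veeshveer {verb,noun}.
One satisfying assignment: adjective noun noun adjective determiner verb determiner adjective adjective noun.
Check: rule 1 holds; rule 2 holds; rule 3 holds; rule 4 holds.

YES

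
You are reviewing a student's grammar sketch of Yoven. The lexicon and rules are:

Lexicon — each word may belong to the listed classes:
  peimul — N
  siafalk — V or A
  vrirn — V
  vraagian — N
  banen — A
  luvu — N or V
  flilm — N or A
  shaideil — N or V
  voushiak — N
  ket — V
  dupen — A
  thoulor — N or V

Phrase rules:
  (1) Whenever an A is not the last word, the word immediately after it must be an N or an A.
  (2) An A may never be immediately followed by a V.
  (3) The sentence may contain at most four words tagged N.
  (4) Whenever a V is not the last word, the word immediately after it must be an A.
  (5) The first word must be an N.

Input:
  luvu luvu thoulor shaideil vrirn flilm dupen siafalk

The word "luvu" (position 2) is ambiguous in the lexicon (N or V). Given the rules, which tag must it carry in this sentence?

Candidates per position — 1:luvu {N,V}; 2:luvu {N,V}; 3:thoulor {N,V}; 4:shaideil {N,V}; 5:vrirn {V}; 6:flilm {N,A}; 7:dupen {A}; 8:siafalk {V,A}.
At position 1, choosing V makes rule 4 impossible to satisfy; hence N.
At position 2, choosing V makes rule 4 impossible to satisfy; hence N.
At position 3, choosing V makes rule 4 impossible to satisfy; hence N.
At position 4, choosing V makes rule 4 impossible to satisfy; hence N.
At position 6, choosing N makes rule 3 impossible to satisfy; hence A.
At position 8, choosing V makes rule 1 impossible to satisfy; hence A.
So the tagging must be: N N N N V A A A.
Verifying each rule — rule 1 ok; rule 2 ok; rule 3 ok; rule 4 ok; rule 5 ok.

N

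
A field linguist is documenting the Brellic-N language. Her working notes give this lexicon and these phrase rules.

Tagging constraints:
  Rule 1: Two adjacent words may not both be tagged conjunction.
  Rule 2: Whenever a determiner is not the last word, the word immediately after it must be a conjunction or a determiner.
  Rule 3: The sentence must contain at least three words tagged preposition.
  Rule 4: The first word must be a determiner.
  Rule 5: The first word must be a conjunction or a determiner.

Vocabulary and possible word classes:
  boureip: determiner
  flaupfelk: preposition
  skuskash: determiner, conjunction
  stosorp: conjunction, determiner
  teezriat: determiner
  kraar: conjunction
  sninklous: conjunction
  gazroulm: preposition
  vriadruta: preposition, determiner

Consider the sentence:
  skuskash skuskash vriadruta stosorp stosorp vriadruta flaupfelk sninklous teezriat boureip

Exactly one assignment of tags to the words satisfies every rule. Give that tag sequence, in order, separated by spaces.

Candidates per position — 1:skuskash {determiner,conjunction}; 2:skuskash {determiner,conjunction}; 3:vriadruta {preposition,determiner}; 4:stosorp {conjunction,determiner}; 5:stosorp {conjunction,determiner}; 6:vriadruta {preposition,determiner}; 7:flaupfelk {preposition}; 8:sninklous {conjunction}; 9:teezriat {determiner}; 10:boureip {determiner}.
Word 1 cannot be conjunction — rule 4 would then fail for every completion. It is determiner.
Word 3 cannot be determiner — rule 3 would then fail for every completion. It is preposition.
Word 5 cannot be determiner — rule 2 would then fail for every completion. It is conjunction.
Word 6 cannot be determiner — rule 2 would then fail for every completion. It is preposition.
Word 2 cannot be determiner — rule 2 would then fail for every completion. It is conjunction.
Word 4 cannot be conjunction — rule 1 would then fail for every completion. It is determiner.
So the tagging must be: determiner conjunction preposition determiner conjunction preposition preposition conjunction determiner determiner.
Check: rule 1 ✓; rule 2 ✓; rule 3 ✓; rule 4 ✓; rule 5 ✓.

determiner conjunction preposition determiner conjunction preposition preposition conjunction determiner determiner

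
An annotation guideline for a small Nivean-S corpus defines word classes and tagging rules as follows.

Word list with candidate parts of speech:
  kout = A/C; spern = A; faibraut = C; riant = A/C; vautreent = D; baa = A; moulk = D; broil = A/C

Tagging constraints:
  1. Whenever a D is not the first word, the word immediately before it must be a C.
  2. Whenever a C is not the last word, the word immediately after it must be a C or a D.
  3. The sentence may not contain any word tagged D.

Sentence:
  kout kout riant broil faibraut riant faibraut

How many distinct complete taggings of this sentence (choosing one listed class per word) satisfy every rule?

5

Candidates per position — 1:kout {A,C}; 2:kout {A,C}; 3:riant {A,C}; 4:broil {A,C}; 5:faibraut {C}; 6:riant {A,C}; 7:faibraut {C}.
There are 32 candidate sequences in total.
The sequences that satisfy every rule: A A A A C C C; A A A C C C C; A A C C C C C; A C C C C C C; C C C C C C C.
Count = 5.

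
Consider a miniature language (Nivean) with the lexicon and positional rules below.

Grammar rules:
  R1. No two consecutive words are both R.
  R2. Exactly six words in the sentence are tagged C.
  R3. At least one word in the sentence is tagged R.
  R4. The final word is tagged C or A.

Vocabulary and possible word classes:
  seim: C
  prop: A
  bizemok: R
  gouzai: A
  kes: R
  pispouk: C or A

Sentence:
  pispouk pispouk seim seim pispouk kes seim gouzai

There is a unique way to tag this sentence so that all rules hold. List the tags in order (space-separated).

C C C C C R C A

Candidates per position — 1:pispouk {C,A}; 2:pispouk {C,A}; 3:seim {C}; 4:seim {C}; 5:pispouk {C,A}; 6:kes {R}; 7:seim {C}; 8:gouzai {A}.
If word 1 were A, no tagging could satisfy rule 2; so word 1 is C.
If word 2 were A, no tagging could satisfy rule 2; so word 2 is C.
If word 5 were A, no tagging could satisfy rule 2; so word 5 is C.
The only consistent sequence is: C C C C C R C A.
Verifying each rule — rule 1 satisfied; rule 2 satisfied; rule 3 satisfied; rule 4 satisfied.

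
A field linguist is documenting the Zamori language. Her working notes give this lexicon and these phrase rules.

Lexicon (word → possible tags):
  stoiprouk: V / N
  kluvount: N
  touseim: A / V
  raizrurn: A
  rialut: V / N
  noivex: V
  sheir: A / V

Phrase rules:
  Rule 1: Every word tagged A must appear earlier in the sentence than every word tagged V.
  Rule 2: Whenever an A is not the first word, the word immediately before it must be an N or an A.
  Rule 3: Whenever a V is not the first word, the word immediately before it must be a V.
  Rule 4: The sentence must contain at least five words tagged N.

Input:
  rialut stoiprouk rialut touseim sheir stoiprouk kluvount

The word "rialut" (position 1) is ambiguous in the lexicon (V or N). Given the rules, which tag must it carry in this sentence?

N

Candidates per position — 1:rialut {V,N}; 2:stoiprouk {V,N}; 3:rialut {V,N}; 4:touseim {A,V}; 5:sheir {A,V}; 6:stoiprouk {V,N}; 7:kluvount {N}.
Position 1: V is ruled out by rule 4; that leaves N.
Position 2: V is ruled out by rule 3; that leaves N.
Position 3: V is ruled out by rule 3; that leaves N.
Position 4: V is ruled out by rule 3; that leaves A.
Position 5: V is ruled out by rule 3; that leaves A.
Position 6: V is ruled out by rule 3; that leaves N.
So the tagging must be: N N N A A N N.
Checking: rule 1 ✓; rule 2 ✓; rule 3 ✓; rule 4 ✓.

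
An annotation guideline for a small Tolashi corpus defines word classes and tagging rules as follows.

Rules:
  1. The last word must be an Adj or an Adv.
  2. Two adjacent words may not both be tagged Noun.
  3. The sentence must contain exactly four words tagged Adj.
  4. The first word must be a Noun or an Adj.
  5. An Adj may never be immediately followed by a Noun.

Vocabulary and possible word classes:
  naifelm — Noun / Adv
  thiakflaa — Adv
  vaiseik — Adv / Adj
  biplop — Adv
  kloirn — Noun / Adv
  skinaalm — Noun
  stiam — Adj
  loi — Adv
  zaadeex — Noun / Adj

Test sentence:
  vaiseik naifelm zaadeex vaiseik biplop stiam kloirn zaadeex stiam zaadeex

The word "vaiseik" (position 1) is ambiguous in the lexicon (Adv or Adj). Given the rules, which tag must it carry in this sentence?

Adj

Candidates per position — 1:vaiseik {Adv,Adj}; 2:naifelm {Noun,Adv}; 3:zaadeex {Noun,Adj}; 4:vaiseik {Adv,Adj}; 5:biplop {Adv}; 6:stiam {Adj}; 7:kloirn {Noun,Adv}; 8:zaadeex {Noun,Adj}; 9:stiam {Adj}; 10:zaadeex {Noun,Adj}.
Position 1: tagging it Adv would leave rule 4 unsatisfiable, so it must be Adj.
Position 2: tagging it Noun would leave rule 5 unsatisfiable, so it must be Adv.
Position 7: tagging it Noun would leave rule 5 unsatisfiable, so it must be Adv.
Position 10: tagging it Noun would leave rule 1 unsatisfiable, so it must be Adj.
Position 3: tagging it Adj would leave rule 3 unsatisfiable, so it must be Noun.
Position 4: tagging it Adj would leave rule 3 unsatisfiable, so it must be Adv.
Position 8: tagging it Adj would leave rule 3 unsatisfiable, so it must be Noun.
The unique satisfying tagging is: Adj Adv Noun Adv Adv Adj Adv Noun Adj Adj.
Check: rule 1 satisfied; rule 2 satisfied; rule 3 satisfied; rule 4 satisfied; rule 5 satisfied.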